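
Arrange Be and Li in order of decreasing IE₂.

Consider each +1 ion: Be⁺ still has 1 valence electron; Li⁺ is the bare [He] core.
Breaking into a closed-shell core is much more expensive than removing a leftover valence electron — Li has the largest IE_2 here.
Approximate IE_2 values (kJ/mol): Be 1757, Li 7298.
Putting it together, IE_2: Be < Li.

Li, Be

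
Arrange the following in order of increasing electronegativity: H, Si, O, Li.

Li, Si, H, O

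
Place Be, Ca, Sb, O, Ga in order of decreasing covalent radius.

Ca, Sb, Ga, Be, O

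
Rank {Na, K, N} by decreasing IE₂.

The second ionization energy removes an electron from the +1 ion. For each element: Na⁺ is the bare [Ne] core; K⁺ is the bare [Ar] core; N⁺ still has 4 valence electrons.
Core electrons are held far more tightly than valence electrons, so K and Na top the IE_2 order.
The numbers (kJ/mol): Na 4562, K 3052, N 2856.
Overall IE_2 order: N < K < Na.

Na > K > N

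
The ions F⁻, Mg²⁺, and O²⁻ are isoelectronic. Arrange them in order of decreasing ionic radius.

O²⁻, F⁻, Mg²⁺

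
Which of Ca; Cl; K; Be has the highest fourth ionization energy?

Consider each +3 ion: Ca³⁺ is already 1 electron into the core; Cl³⁺ still has 4 valence electrons; K³⁺ is already 2 electrons into the core; Be³⁺ is already 1 electron into the core.
Core electrons are held far more tightly than valence electrons, so K, Ca and Be top the IE_4 order.
Tabulated IE_4 (kJ/mol): Ca 6491, Cl 5159, K 5877, Be 21007.
So the fourth ionization energies run Cl < K < Ca < Be.

Be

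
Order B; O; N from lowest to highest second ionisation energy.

B < N < O

After 1 electron has been removed, what remains? B⁺ still has 2 valence electrons; O⁺ still has 5 valence electrons; N⁺ still has 4 valence electrons.
All are still removing valence electrons, so compare the +1 ions as you would atoms: IE_2 generally rises across a period (higher Z_eff) and falls down a group (larger shell), subject to the usual subshell exceptions.
Valence configurations: B⁺ [He]2s², O⁺ [He]2s²2p³, N⁺ [He]2s²2p².
Tabulated IE_2 (kJ/mol): B 2427, O 3388, N 2856.
Overall IE_2 order: B < N < O.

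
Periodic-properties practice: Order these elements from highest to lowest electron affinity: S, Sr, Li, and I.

I, S, Li, Sr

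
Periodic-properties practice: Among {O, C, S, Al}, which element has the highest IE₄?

Al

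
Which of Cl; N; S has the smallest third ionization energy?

S

Consider each +2 ion: Cl²⁺ still has 5 valence electrons; N²⁺ still has 3 valence electrons; S²⁺ still has 4 valence electrons.
All are still removing valence electrons, so compare the +2 ions as you would atoms: IE_3 generally rises across a period (higher Z_eff) and falls down a group (larger shell), subject to the usual subshell exceptions.
Valence configurations: Cl²⁺ [Ne]3s²3p³, N²⁺ [He]2s²2p¹, S²⁺ [Ne]3s²3p².
Approximate IE_3 values (kJ/mol): Cl 3822, N 4578, S 3357.
Putting it together, IE_3: S < Cl < N.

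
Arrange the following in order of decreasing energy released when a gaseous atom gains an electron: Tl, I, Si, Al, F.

F > I > Si > Al > Tl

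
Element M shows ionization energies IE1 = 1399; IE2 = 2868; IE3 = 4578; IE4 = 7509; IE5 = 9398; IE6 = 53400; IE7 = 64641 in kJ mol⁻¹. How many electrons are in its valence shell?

Look for the largest jump between consecutive ionization energies: IE6/IE5 ≈ 5.7, far larger than any earlier ratio.
That jump marks the point where a core electron is being removed. So the atom has 5 valence electrons.

5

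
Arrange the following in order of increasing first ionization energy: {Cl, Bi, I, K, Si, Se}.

K < Bi < Si < Se < I < Cl

Si is in period 3, group 14; Cl is in period 3, group 17; K is in period 4, group 1; Se is in period 4, group 16; I is in period 5, group 17; Bi is in period 6, group 15.
First ionization energy rises across a period (greater Z_eff holds electrons more tightly) and falls down a group (valence electrons are farther from the nucleus).
These span different periods and groups, so the two trends combine.
Bi > K: period and group pull opposite ways; the across-period shift dominates (703 vs 419 kJ/mol).
Si > Bi: period and group pull opposite ways; the down-group shift dominates (786 vs 703 kJ/mol).
Se > Si: period and group pull opposite ways; the across-period shift dominates (941 vs 786 kJ/mol).
I > Se: the two effects oppose for this pair; the across-period effect wins (1008 vs 941 kJ/mol).
Cl > I: they share group 17; the group trend gives Cl the larger value.
Tabulated first ionization energy (kJ/mol): Si 786, Cl 1251, K 419, Se 941, I 1008, Bi 703.
So from lowest to highest: K < Bi < Si < Se < I < Cl.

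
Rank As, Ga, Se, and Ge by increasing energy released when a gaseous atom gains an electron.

Ga < As < Ge < Se

Atoms with high Z_eff and room in the valence shell (especially the halogens) have the most exothermic electron affinities.
All lie in period 4; the across-period trend (electron affinity increases left to right) applies, with the exception below.
Note the exception: Ge has a higher electron affinity than As, contrary to the simple trend — adding an electron to As's half-filled 4p³ is unfavourable, so Ge (4p²) has the more exothermic EA.
Approximate values (kJ/mol): Ga 29, Ge 119, As 78, Se 195.
So from lowest to highest: Ga < As < Ge < Se.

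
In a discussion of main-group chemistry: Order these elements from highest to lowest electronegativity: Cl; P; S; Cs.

Cl > S > P > Cs

P is in period 3, group 15; S is in period 3, group 16; Cl is in period 3, group 17; Cs is in period 6, group 1.
EN rises left→right (higher Z_eff, smaller atoms) and falls top→bottom (larger, more shielded atoms).
These span different periods and groups, so the two trends combine.
P > Cs: relative to Cs, both the across-period and down-group shifts push P's electronegativity up.
S > P: S lies to the right of P in period 3, so the across-period effect alone puts S higher.
Cl > S: Cl lies to the right of S in period 3, so the across-period effect alone puts Cl higher.
Approximate values (Pauling): P 2.19, S 2.58, Cl 3.16, Cs 0.79.
So from highest to lowest: Cl > S > P > Cs.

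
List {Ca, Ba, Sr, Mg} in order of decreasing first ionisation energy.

Mg > Ca > Sr > Ba

Mg is in period 3, group 2; Ca is in period 4, group 2; Sr is in period 5, group 2; Ba is in period 6, group 2.
First ionization energy rises across a period (greater Z_eff holds electrons more tightly) and falls down a group (valence electrons are farther from the nucleus).
All are in group 2, so first ionization energy increases up the group.
So from highest to lowest: Mg > Ca > Sr > Ba.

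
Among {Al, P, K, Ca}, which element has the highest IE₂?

K

Consider each +1 ion: Al⁺ still has 2 valence electrons; P⁺ still has 4 valence electrons; K⁺ is the bare [Ar] core; Ca⁺ still has 1 valence electron.
Pulling an electron out of a noble-gas core costs far more than removing a remaining valence electron, so K sits at the high end of IE_2.
Valence configurations: Al⁺ [Ne]3s², P⁺ [Ne]3s²3p², Ca⁺ [Ar]4s¹.
The numbers (kJ/mol): Al 1817, P 1907, K 3052, Ca 1145.
Overall IE_2 order: Ca < Al < P < K.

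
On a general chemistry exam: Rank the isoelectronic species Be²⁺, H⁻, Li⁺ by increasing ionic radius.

Be²⁺, Li⁺, H⁻

All of these have 2 electrons, so size is governed by nuclear charge alone: the more protons, the stronger the pull on the same electron cloud, and the smaller the ion.
Nuclear charges: Be²⁺ (Z=4), Li⁺ (Z=3), H⁻ (Z=1).
Smallest to largest: Be²⁺ < Li⁺ < H⁻.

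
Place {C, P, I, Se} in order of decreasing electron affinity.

C is in period 2, group 14; P is in period 3, group 15; Se is in period 4, group 16; I is in period 5, group 17.
Atoms with high Z_eff and room in the valence shell (especially the halogens) have the most exothermic electron affinities.
These sit on a diagonal, where the across-period and down-group effects partly cancel.
C > P: the two effects oppose for this pair; the down-group effect wins (122 vs 72 kJ/mol).
Se > C: the two effects oppose for this pair; the across-period effect wins (195 vs 122 kJ/mol).
I > Se: period and group pull opposite ways; the across-period shift dominates (295 vs 195 kJ/mol).
Tabulated electron affinity (kJ/mol): C 122, P 72, Se 195, I 295.
So from highest to lowest: I > Se > C > P.

I > Se > C > P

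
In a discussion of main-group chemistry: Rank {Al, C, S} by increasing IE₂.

The second ionization energy removes an electron from the +1 ion. For each element: Al⁺ still has 2 valence electrons; C⁺ still has 3 valence electrons; S⁺ still has 5 valence electrons.
All are still removing valence electrons, so compare the +1 ions as you would atoms: IE_2 generally rises across a period (higher Z_eff) and falls down a group (larger shell), subject to the usual subshell exceptions.
Valence configurations: Al⁺ [Ne]3s², C⁺ [He]2s²2p¹, S⁺ [Ne]3s²3p³.
Tabulated IE_2 (kJ/mol): Al 1817, C 2353, S 2252.
So the second ionization energies run Al < S < C.

Al < S < C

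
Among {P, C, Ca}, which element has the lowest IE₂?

IE_2 is the cost of taking one more electron from the +1 cation: P⁺ still has 4 valence electrons; C⁺ still has 3 valence electrons; Ca⁺ still has 1 valence electron.
All are still removing valence electrons, so compare the +1 ions as you would atoms: IE_2 generally rises across a period (higher Z_eff) and falls down a group (larger shell), subject to the usual subshell exceptions.
Valence configurations: P⁺ [Ne]3s²3p², C⁺ [He]2s²2p¹, Ca⁺ [Ar]4s¹.
The numbers (kJ/mol): P 1907, C 2353, Ca 1145.
So the second ionization energies run Ca < P < C.

Ca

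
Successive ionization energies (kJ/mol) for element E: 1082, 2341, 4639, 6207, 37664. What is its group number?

Group 14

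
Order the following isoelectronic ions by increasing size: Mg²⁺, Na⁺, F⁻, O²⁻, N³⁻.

All of these have 10 electrons, so size is governed by nuclear charge alone: the more protons, the stronger the pull on the same electron cloud, and the smaller the ion.
Nuclear charges: Mg²⁺ (Z=12), Na⁺ (Z=11), F⁻ (Z=9), O²⁻ (Z=8), N³⁻ (Z=7).
Smallest to largest: Mg²⁺ < Na⁺ < F⁻ < O²⁻ < N³⁻.

Mg²⁺, Na⁺, F⁻, O²⁻, N³⁻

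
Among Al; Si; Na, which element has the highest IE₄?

IE_4 is the cost of taking one more electron from the +3 cation: Al³⁺ is the bare [Ne] core; Si³⁺ still has 1 valence electron; Na³⁺ is already 2 electrons into the core.
Core electrons are held far more tightly than valence electrons, so Na and Al top the IE_4 order.
The numbers (kJ/mol): Al 11577, Si 4356, Na 9543.
So the fourth ionization energies run Si < Na < Al.

Al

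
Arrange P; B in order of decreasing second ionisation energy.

B > P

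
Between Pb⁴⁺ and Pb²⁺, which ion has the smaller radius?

Pb⁴⁺

Both ions have Z = 82 protons, but Pb⁴⁺ has lost more electrons, so its remaining electrons feel a larger effective nuclear charge per electron and are pulled in more tightly.
Higher positive charge → smaller ion, so Pb²⁺ > Pb⁴⁺.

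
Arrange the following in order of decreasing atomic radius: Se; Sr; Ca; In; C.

Sr > Ca > In > Se > C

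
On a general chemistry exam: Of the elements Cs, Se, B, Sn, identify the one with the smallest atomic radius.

B is in period 2, group 13; Se is in period 4, group 16; Sn is in period 5, group 14; Cs is in period 6, group 1.
Atomic radius shrinks across a period as nuclear charge pulls the same shell inward, and grows down a group as new shells are added.
These span different periods and groups, so the two trends combine.
Se > B: period and group pull opposite ways; the down-group shift dominates (116 vs 85 pm).
Sn > Se: relative to Se, both the across-period and down-group shifts push Sn's atomic radius up.
Cs > Sn: both effects reinforce here, so Cs is clearly the larger of the two.
For reference (pm): B 85, Se 116, Sn 140, Cs 232.
The smallest atomic radius among these belongs to B.

B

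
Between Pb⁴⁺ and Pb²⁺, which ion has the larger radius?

Pb²⁺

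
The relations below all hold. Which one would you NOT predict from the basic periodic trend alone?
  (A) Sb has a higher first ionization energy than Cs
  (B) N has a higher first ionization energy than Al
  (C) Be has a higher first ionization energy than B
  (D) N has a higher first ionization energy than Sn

The general trend: first ionization energy increases across a period and decreases down a group.
(A) Sb (period 5, group 15) vs Cs (period 6, group 1): the stated order agrees with the simple trend.
(B) N (period 2, group 15) vs Al (period 3, group 13): the stated order agrees with the simple trend.
(C) Be (period 2, group 2) vs B (period 2, group 13): the stated order contradicts the simple trend.
(D) N (period 2, group 15) vs Sn (period 5, group 14): the stated order agrees with the simple trend.
The exception is (C): removing B's lone 2p electron is easier than breaking Be's filled 2s².

(C)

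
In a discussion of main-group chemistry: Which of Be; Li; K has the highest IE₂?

Li

The second ionization energy removes an electron from the +1 ion. For each element: Be⁺ still has 1 valence electron; Li⁺ is the bare [He] core; K⁺ is the bare [Ar] core.
Breaking into a closed-shell core is much more expensive than removing a leftover valence electron — K and Li have the largest IE_2 here.
Approximate IE_2 values (kJ/mol): Be 1757, Li 7298, K 3052.
So the second ionization energies run Be < K < Li.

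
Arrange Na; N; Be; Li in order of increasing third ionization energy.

N < Na < Li < Be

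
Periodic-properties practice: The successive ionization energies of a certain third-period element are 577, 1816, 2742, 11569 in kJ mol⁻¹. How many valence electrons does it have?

3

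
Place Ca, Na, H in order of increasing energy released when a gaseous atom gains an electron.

Ca, Na, H

H is in period 1, group 1; Na is in period 3, group 1; Ca is in period 4, group 2.
EA tends to increase across a period and decrease down a group, though the pattern is less regular than for IE or radius.
Neither a single period nor a single group — weigh both effects.
Na > Ca: period and group pull opposite ways; the down-group shift dominates (53 vs 2 kJ/mol).
H > Na: they share group 1; the group trend gives H the larger value.
Approximate values (kJ/mol): H 73, Na 53, Ca 2.
So from lowest to highest: Ca < Na < H.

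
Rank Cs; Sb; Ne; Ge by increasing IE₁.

Cs < Ge < Sb < Ne

Ne is in period 2, group 18; Ge is in period 4, group 14; Sb is in period 5, group 15; Cs is in period 6, group 1.
First ionization energy rises across a period (greater Z_eff holds electrons more tightly) and falls down a group (valence electrons are farther from the nucleus).
Here both period and group differ, so the two effects have to be weighed against each other.
Ge > Cs: relative to Cs, both the across-period and down-group shifts push Ge's first ionization energy up.
Sb > Ge: period and group pull opposite ways; the across-period shift dominates (831 vs 762 kJ/mol).
Ne > Sb: relative to Sb, both the across-period and down-group shifts push Ne's first ionization energy up.
Tabulated first ionization energy (kJ/mol): Ne 2081, Ge 762, Sb 831, Cs 376.
So from lowest to highest: Cs < Ge < Sb < Ne.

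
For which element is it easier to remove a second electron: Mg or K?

Mg

Consider each +1 ion: Mg⁺ still has 1 valence electron; K⁺ is the bare [Ar] core.
Core electrons are held far more tightly than valence electrons, so K tops the IE_2 order.
Tabulated IE_2 (kJ/mol): Mg 1451, K 3052.
Hence IE_2: Mg < K.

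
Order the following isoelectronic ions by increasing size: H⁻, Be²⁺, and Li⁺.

All of these have 2 electrons, so size is governed by nuclear charge alone: the more protons, the stronger the pull on the same electron cloud, and the smaller the ion.
Nuclear charges: Be²⁺ (Z=4), Li⁺ (Z=3), H⁻ (Z=1).
Smallest to largest: Be²⁺ < Li⁺ < H⁻.

Be²⁺, Li⁺, H⁻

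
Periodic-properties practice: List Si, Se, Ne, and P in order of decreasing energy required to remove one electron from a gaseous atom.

Ne > P > Se > Si

Removing the outermost electron gets harder across a period and easier down a group.
Here both period and group differ, so the two effects have to be weighed against each other.
Se > Si: the two effects oppose for this pair; the across-period effect wins (941 vs 786 kJ/mol).
P > Se: the two effects oppose for this pair; the down-group effect wins (1012 vs 941 kJ/mol).
Ne > P: both effects reinforce here, so Ne is clearly the higher of the two.
Tabulated first ionization energy (kJ/mol): Ne 2081, Si 786, P 1012, Se 941.
So from highest to lowest: Ne > P > Se > Si.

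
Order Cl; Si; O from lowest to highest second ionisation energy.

IE_2 is the cost of taking one more electron from the +1 cation: Cl⁺ still has 6 valence electrons; Si⁺ still has 3 valence electrons; O⁺ still has 5 valence electrons.
All are still removing valence electrons, so compare the +1 ions as you would atoms: IE_2 generally rises across a period (higher Z_eff) and falls down a group (larger shell), subject to the usual subshell exceptions.
Valence configurations: Cl⁺ [Ne]3s²3p⁴, Si⁺ [Ne]3s²3p¹, O⁺ [He]2s²2p³.
Tabulated IE_2 (kJ/mol): Cl 2298, Si 1577, O 3388.
So the second ionization energies run Si < Cl < O.

Si, Cl, O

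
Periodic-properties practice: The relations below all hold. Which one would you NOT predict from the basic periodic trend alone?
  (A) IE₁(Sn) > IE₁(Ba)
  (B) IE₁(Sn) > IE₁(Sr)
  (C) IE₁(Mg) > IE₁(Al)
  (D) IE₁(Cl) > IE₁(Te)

(C)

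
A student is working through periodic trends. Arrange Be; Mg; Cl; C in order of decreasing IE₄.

Be > Mg > C > Cl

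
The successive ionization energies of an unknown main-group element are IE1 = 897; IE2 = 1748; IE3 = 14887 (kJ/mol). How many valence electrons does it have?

2

Look for the largest jump between consecutive ionization energies: IE3/IE2 ≈ 8.5, far larger than any earlier ratio.
That jump marks the point where a core electron is being removed. So the atom has 2 valence electrons.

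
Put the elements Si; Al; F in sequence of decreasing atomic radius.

Al > Si > F

F is in period 2, group 17; Al is in period 3, group 13; Si is in period 3, group 14.
Across a period the added protons contract the valence shell; down a group each new principal shell makes the atom larger.
Here both period and group differ, so the two effects have to be weighed against each other.
Si > F: both effects reinforce here, so Si is clearly the larger of the two.
Al > Si: both are in period 3; the period trend gives Al the larger value.
Approximate values (pm): F 64, Al 126, Si 116.
So from largest to smallest: Al > Si > F.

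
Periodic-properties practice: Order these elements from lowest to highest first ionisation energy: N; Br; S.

Across a period the outer electron is held more tightly (higher IE₁); down a group it sits in a higher shell, more shielded, and comes off more easily.
A diagonal step moves right (one effect) and down (the opposite effect) at once.
Br > S: the two effects oppose for this pair; the across-period effect wins (1140 vs 1000 kJ/mol).
N > Br: the two effects oppose for this pair; the down-group effect wins (1402 vs 1140 kJ/mol).
For reference (kJ/mol): N 1402, S 1000, Br 1140.
So from lowest to highest: S < Br < N.

S < Br < N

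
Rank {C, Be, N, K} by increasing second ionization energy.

The second ionization energy removes an electron from the +1 ion. For each element: C⁺ still has 3 valence electrons; Be⁺ still has 1 valence electron; N⁺ still has 4 valence electrons; K⁺ is the bare [Ar] core.
Core electrons are held far more tightly than valence electrons, so K tops the IE_2 order.
Valence configurations: C⁺ [He]2s²2p¹, Be⁺ [He]2s¹, N⁺ [He]2s²2p².
Approximate IE_2 values (kJ/mol): C 2353, Be 1757, N 2856, K 3052.
Putting it together, IE_2: Be < C < N < K.

Be < C < N < K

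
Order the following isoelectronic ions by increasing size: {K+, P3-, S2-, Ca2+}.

All of these have 18 electrons, so size is governed by nuclear charge alone: the more protons, the stronger the pull on the same electron cloud, and the smaller the ion.
Nuclear charges: Ca2+ (Z=20), K+ (Z=19), S2- (Z=16), P3- (Z=15).
Smallest to largest: Ca2+ < K+ < S2- < P3-.

Ca2+ < K+ < S2- < P3-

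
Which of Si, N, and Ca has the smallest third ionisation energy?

Si

After 2 electrons have been removed, what remains? Si²⁺ still has 2 valence electrons; N²⁺ still has 3 valence electrons; Ca²⁺ is the bare [Ar] core.
Core electrons are held far more tightly than valence electrons, so Ca tops the IE_3 order.
Valence configurations: Si²⁺ [Ne]3s², N²⁺ [He]2s²2p¹.
The numbers (kJ/mol): Si 3232, N 4578, Ca 4912.
Overall IE_3 order: Si < N < Ca.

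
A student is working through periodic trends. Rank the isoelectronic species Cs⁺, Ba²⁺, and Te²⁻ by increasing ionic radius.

All of these have 54 electrons, so size is governed by nuclear charge alone: the more protons, the stronger the pull on the same electron cloud, and the smaller the ion.
Nuclear charges: Ba²⁺ (Z=56), Cs⁺ (Z=55), Te²⁻ (Z=52).
Smallest to largest: Ba²⁺ < Cs⁺ < Te²⁻.

Ba²⁺ < Cs⁺ < Te²⁻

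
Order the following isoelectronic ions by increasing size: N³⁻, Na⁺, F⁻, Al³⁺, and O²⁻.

Al³⁺ < Na⁺ < F⁻ < O²⁻ < N³⁻

All of these have 10 electrons, so size is governed by nuclear charge alone: the more protons, the stronger the pull on the same electron cloud, and the smaller the ion.
Nuclear charges: Al³⁺ (Z=13), Na⁺ (Z=11), F⁻ (Z=9), O²⁻ (Z=8), N³⁻ (Z=7).
Smallest to largest: Al³⁺ < Na⁺ < F⁻ < O²⁻ < N³⁻.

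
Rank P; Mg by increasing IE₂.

Mg, P

After 1 electron has been removed, what remains? P⁺ still has 4 valence electrons; Mg⁺ still has 1 valence electron.
All are still removing valence electrons, so compare the +1 ions as you would atoms: IE_2 generally rises across a period (higher Z_eff) and falls down a group (larger shell), subject to the usual subshell exceptions.
Valence configurations: P⁺ [Ne]3s²3p², Mg⁺ [Ne]3s¹.
Tabulated IE_2 (kJ/mol): P 1907, Mg 1451.
Hence IE_2: Mg < P.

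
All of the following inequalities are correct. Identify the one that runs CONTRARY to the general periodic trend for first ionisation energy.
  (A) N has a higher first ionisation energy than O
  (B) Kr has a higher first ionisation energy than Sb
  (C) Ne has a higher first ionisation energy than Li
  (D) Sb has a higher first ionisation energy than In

The general trend: first ionisation energy increases across a period and decreases down a group.
(A) N (period 2, group 15) vs O (period 2, group 16): the stated order contradicts the simple trend.
(B) Kr (period 4, group 18) vs Sb (period 5, group 15): the stated order agrees with the simple trend.
(C) Ne (period 2, group 18) vs Li (period 2, group 1): the stated order agrees with the simple trend.
(D) Sb (period 5, group 15) vs In (period 5, group 13): the stated order agrees with the simple trend.
The exception is (A): pairing an electron in O's 2p⁴ costs repulsion energy, so O ionizes more easily than half-filled N (2p³).

(A)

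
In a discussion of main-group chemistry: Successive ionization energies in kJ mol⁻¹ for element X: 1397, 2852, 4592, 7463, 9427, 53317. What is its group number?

Look for the largest jump between consecutive ionization energies: IE6/IE5 ≈ 5.7, far larger than any earlier ratio.
That jump marks the point where a core electron is being removed. So the atom has 5 valence electrons.
A main-group element with 5 valence electrons is in group 15.

Group 15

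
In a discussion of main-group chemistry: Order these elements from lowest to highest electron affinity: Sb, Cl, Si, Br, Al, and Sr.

Atoms with high Z_eff and room in the valence shell (especially the halogens) have the most exothermic electron affinities.
Neither a single period nor a single group — weigh both effects.
Al > Sr: both effects reinforce here, so Al is clearly the higher of the two.
Sb > Al: period and group pull opposite ways; the across-period shift dominates (103 vs 42 kJ/mol).
Si > Sb: the two effects oppose for this pair; the down-group effect wins (134 vs 103 kJ/mol).
Br > Si: period and group pull opposite ways; the across-period shift dominates (325 vs 134 kJ/mol).
Cl > Br: Cl sits above Br in group 17, so the down-group effect alone puts Cl higher.
Tabulated electron affinity (kJ/mol): Al 42, Si 134, Cl 349, Br 325, Sr 5, Sb 103.
So from lowest to highest: Sr < Al < Sb < Si < Br < Cl.

Sr, Al, Sb, Si, Br, Cl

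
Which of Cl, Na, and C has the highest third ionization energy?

Consider each +2 ion: Cl²⁺ still has 5 valence electrons; Na²⁺ is already 1 electron into the core; C²⁺ still has 2 valence electrons.
Breaking into a closed-shell core is much more expensive than removing a leftover valence electron — Na has the largest IE_3 here.
Valence configurations: Cl²⁺ [Ne]3s²3p³, C²⁺ [He]2s².
Tabulated IE_3 (kJ/mol): Cl 3822, Na 6910, C 4620.
Hence IE_3: Cl < C < Na.

Na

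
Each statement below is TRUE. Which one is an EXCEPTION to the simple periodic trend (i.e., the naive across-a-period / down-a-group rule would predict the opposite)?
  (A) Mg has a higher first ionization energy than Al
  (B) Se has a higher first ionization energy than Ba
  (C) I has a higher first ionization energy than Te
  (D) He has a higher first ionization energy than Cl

(A)

The general trend: first ionization energy increases across a period and decreases down a group.
(A) Mg (period 3, group 2) vs Al (period 3, group 13): the stated order contradicts the simple trend.
(B) Se (period 4, group 16) vs Ba (period 6, group 2): the stated order agrees with the simple trend.
(C) I (period 5, group 17) vs Te (period 5, group 16): the stated order agrees with the simple trend.
(D) He (period 1, group 18) vs Cl (period 3, group 17): the stated order agrees with the simple trend.
The exception is (A): Al's single 3p electron is easier to remove than one from Mg's filled 3s².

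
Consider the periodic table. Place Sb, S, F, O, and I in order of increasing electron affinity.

O is in period 2, group 16; F is in period 2, group 17; S is in period 3, group 16; Sb is in period 5, group 15; I is in period 5, group 17.
Adding an electron releases more energy for atoms nearer the top right (short of the noble gases).
Neither a single period nor a single group — weigh both effects.
O > Sb: relative to Sb, both the across-period and down-group shifts push O's electron affinity up.
S > O: this pair runs against the simple trend — see the exception note.
I > S: period and group pull opposite ways; the across-period shift dominates (295 vs 200 kJ/mol).
F > I: F sits above I in group 17, so the down-group effect alone puts F higher.
Note the exception: S has a higher electron affinity than O, contrary to the simple trend — the compact 2p subshell of O repels the added electron more than S's larger 3p does.
Tabulated electron affinity (kJ/mol): O 141, F 328, S 200, Sb 103, I 295.
So from lowest to highest: Sb < O < S < I < F.

Sb, O, S, I, F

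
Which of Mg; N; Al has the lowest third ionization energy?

The third ionization energy removes an electron from the +2 ion. For each element: Mg²⁺ is the bare [Ne] core; N²⁺ still has 3 valence electrons; Al²⁺ still has 1 valence electron.
Pulling an electron out of a noble-gas core costs far more than removing a remaining valence electron, so Mg sits at the high end of IE_3.
Valence configurations: N²⁺ [He]2s²2p¹, Al²⁺ [Ne]3s¹.
Approximate IE_3 values (kJ/mol): Mg 7733, N 4578, Al 2745.
Putting it together, IE_3: Al < N < Mg.

Al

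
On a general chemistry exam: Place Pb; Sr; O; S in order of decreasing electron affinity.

S, O, Pb, Sr

Electron affinity generally becomes more exothermic across a period toward the halogens and less exothermic down a group.
Here both period and group differ, so the two effects have to be weighed against each other.
Pb > Sr: period and group pull opposite ways; the across-period shift dominates (35 vs 5 kJ/mol).
O > Pb: relative to Pb, both the across-period and down-group shifts push O's electron affinity up.
S > O: this pair runs against the simple trend — see the exception note.
Note the exception: S has a higher electron affinity than O, contrary to the simple trend — the compact 2p subshell of O repels the added electron more than S's larger 3p does.
Approximate values (kJ/mol): O 141, S 200, Sr 5, Pb 35.
So from highest to lowest: S > O > Pb > Sr.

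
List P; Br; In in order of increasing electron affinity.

In < P < Br

P is in period 3, group 15; Br is in period 4, group 17; In is in period 5, group 13.
Electron affinity generally becomes more exothermic across a period toward the halogens and less exothermic down a group.
Here both period and group differ, so the two effects have to be weighed against each other.
P > In: relative to In, both the across-period and down-group shifts push P's electron affinity up.
Br > P: period and group pull opposite ways; the across-period shift dominates (325 vs 72 kJ/mol).
For reference (kJ/mol): P 72, Br 325, In 29.
So from lowest to highest: In < P < Br.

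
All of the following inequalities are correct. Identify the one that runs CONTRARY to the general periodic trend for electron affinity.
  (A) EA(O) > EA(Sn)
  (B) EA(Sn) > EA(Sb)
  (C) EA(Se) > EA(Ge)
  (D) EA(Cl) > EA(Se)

(B)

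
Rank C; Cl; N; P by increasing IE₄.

P, Cl, C, N

IE_4 is the cost of taking one more electron from the +3 cation: C³⁺ still has 1 valence electron; Cl³⁺ still has 4 valence electrons; N³⁺ still has 2 valence electrons; P³⁺ still has 2 valence electrons.
All are still removing valence electrons, so compare the +3 ions as you would atoms: IE_4 generally rises across a period (higher Z_eff) and falls down a group (larger shell), subject to the usual subshell exceptions.
Valence configurations: C³⁺ [He]2s¹, Cl³⁺ [Ne]3s²3p², N³⁺ [He]2s², P³⁺ [Ne]3s².
Approximate IE_4 values (kJ/mol): C 6223, Cl 5159, N 7475, P 4964.
So the fourth ionization energies run P < Cl < C < N.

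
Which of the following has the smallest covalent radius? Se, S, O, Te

O

O is in period 2, group 16; S is in period 3, group 16; Se is in period 4, group 16; Te is in period 5, group 16.
Across a period the added protons contract the valence shell; down a group each new principal shell makes the atom larger.
All are in group 16, so atomic radius increases down the group.
The smallest covalent radius among these belongs to O.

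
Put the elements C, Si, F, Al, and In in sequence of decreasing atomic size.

In, Al, Si, C, F

Radius decreases left→right (rising Z_eff, same n) and increases top→bottom (higher n).
These span different periods and groups, so the two trends combine.
C > F: both are in period 2; the period trend gives C the larger value.
Si > C: Si sits below C in group 14, so the down-group effect alone puts Si larger.
Al > Si: both are in period 3; the period trend gives Al the larger value.
In > Al: In sits below Al in group 13, so the down-group effect alone puts In larger.
Approximate values (pm): C 75, F 64, Al 126, Si 116, In 142.
So from largest to smallest: In > Al > Si > C > F.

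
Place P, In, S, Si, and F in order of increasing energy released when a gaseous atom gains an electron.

In < P < Si < S < F

Adding an electron releases more energy for atoms nearer the top right (short of the noble gases).
These span different periods and groups, so the two trends combine.
P > In: relative to In, both the across-period and down-group shifts push P's electron affinity up.
Si > P: this pair runs against the simple trend — see the exception note.
S > Si: S lies to the right of Si in period 3, so the across-period effect alone puts S higher.
F > S: relative to S, both the across-period and down-group shifts push F's electron affinity up.
Note the exception: Si has a higher electron affinity than P, contrary to the simple trend — adding an electron to P's half-filled 3p³ is unfavourable, so Si (3p²) has the more exothermic EA.
For reference (kJ/mol): F 328, Si 134, P 72, S 200, In 29.
So from lowest to highest: In < P < Si < S < F.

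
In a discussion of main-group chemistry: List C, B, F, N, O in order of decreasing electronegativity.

B is in period 2, group 13; C is in period 2, group 14; N is in period 2, group 15; O is in period 2, group 16; F is in period 2, group 17.
Atoms toward the upper right of the periodic table pull bonding electrons most strongly.
All lie in period 2, so electronegativity increases left to right.
So from highest to lowest: F > O > N > C > B.

F, O, N, C, B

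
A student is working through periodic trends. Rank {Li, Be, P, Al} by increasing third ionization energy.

Consider each +2 ion: Li²⁺ is already 1 electron into the core; Be²⁺ is the bare [He] core; P²⁺ still has 3 valence electrons; Al²⁺ still has 1 valence electron.
Core electrons are held far more tightly than valence electrons, so Li and Be top the IE_3 order.
Valence configurations: P²⁺ [Ne]3s²3p¹, Al²⁺ [Ne]3s¹.
The numbers (kJ/mol): Li 11815, Be 14849, P 2914, Al 2745.
Putting it together, IE_3: Al < P < Li < Be.

Al < P < Li < Be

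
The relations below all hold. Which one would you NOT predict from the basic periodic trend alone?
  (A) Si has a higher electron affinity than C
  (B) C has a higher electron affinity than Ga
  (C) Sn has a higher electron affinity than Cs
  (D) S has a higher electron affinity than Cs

The general trend: electron affinity increases across a period and decreases down a group.
(A) Si (period 3, group 14) vs C (period 2, group 14): the stated order contradicts the simple trend.
(B) C (period 2, group 14) vs Ga (period 4, group 13): the stated order agrees with the simple trend.
(C) Sn (period 5, group 14) vs Cs (period 6, group 1): the stated order agrees with the simple trend.
(D) S (period 3, group 16) vs Cs (period 6, group 1): the stated order agrees with the simple trend.
The exception is (A): Si's larger, more diffuse 3p orbitals accept an added electron slightly more readily than C's compact 2p.

(A)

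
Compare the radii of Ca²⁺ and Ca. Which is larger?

Ca

Forming Ca²⁺ removes 2 electrons from Ca. Fewer electrons for the same nuclear charge means less shielding and a higher Z_eff on the remaining electrons, and for main-group metals the entire outer shell is lost.
A cation is smaller than its parent atom: Ca²⁺ < Ca.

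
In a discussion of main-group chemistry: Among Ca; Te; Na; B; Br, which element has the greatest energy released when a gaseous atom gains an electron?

Br

B is in period 2, group 13; Na is in period 3, group 1; Ca is in period 4, group 2; Br is in period 4, group 17; Te is in period 5, group 16.
Adding an electron releases more energy for atoms nearer the top right (short of the noble gases).
Here both period and group differ, so the two effects have to be weighed against each other.
B > Ca: relative to Ca, both the across-period and down-group shifts push B's electron affinity up.
Na > B: this pair runs against the simple trend — see the exception note.
Te > Na: the two effects oppose for this pair; the across-period effect wins (190 vs 53 kJ/mol).
Br > Te: both effects reinforce here, so Br is clearly the higher of the two.
Note the exception: Na has a higher electron affinity than B, contrary to the simple trend — B's ns²np¹ configuration gives only a small electron affinity — the sparsely filled np subshell binds an added electron weakly.
For reference (kJ/mol): B 27, Na 53, Ca 2, Br 325, Te 190.
The greatest energy released when a gaseous atom gains an electron among these belongs to Br.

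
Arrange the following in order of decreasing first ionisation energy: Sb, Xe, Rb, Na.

Xe > Sb > Na > Rb

Na is in period 3, group 1; Rb is in period 5, group 1; Sb is in period 5, group 15; Xe is in period 5, group 18.
Across a period the outer electron is held more tightly (higher IE₁); down a group it sits in a higher shell, more shielded, and comes off more easily.
Neither a single period nor a single group — weigh both effects.
Na > Rb: they share group 1; the group trend gives Na the larger value.
Sb > Na: period and group pull opposite ways; the across-period shift dominates (831 vs 496 kJ/mol).
Xe > Sb: Xe lies to the right of Sb in period 5, so the across-period effect alone puts Xe higher.
For reference (kJ/mol): Na 496, Rb 403, Sb 831, Xe 1170.
So from highest to lowest: Xe > Sb > Na > Rb.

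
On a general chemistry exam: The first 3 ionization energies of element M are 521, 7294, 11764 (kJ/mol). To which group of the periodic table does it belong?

Look for the largest jump between consecutive ionization energies: IE2/IE1 ≈ 14.0, far larger than any earlier ratio.
That jump marks the point where a core electron is being removed. So the atom has 1 valence electron.
A main-group element with 1 valence electron is in group 1.

Group 1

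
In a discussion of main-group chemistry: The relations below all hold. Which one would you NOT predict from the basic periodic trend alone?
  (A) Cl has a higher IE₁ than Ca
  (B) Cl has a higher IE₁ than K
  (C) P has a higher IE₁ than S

(C)

The general trend: IE₁ increases across a period and decreases down a group.
(A) Cl (period 3, group 17) vs Ca (period 4, group 2): the stated order agrees with the simple trend.
(B) Cl (period 3, group 17) vs K (period 4, group 1): the stated order agrees with the simple trend.
(C) P (period 3, group 15) vs S (period 3, group 16): the stated order contradicts the simple trend.
The exception is (C): S (3p⁴) ionizes more easily than half-filled P (3p³) because the paired 3p electron in S is pushed out by e⁻–e⁻ repulsion.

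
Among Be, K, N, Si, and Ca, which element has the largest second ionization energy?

After 1 electron has been removed, what remains? Be⁺ still has 1 valence electron; K⁺ is the bare [Ar] core; N⁺ still has 4 valence electrons; Si⁺ still has 3 valence electrons; Ca⁺ still has 1 valence electron.
Breaking into a closed-shell core is much more expensive than removing a leftover valence electron — K has the largest IE_2 here.
Valence configurations: Be⁺ [He]2s¹, N⁺ [He]2s²2p², Si⁺ [Ne]3s²3p¹, Ca⁺ [Ar]4s¹.
The numbers (kJ/mol): Be 1757, K 3052, N 2856, Si 1577, Ca 1145.
Hence IE_2: Ca < Si < Be < N < K.

K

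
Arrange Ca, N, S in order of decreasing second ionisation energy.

N > S > Ca

The second ionization energy removes an electron from the +1 ion. For each element: Ca⁺ still has 1 valence electron; N⁺ still has 4 valence electrons; S⁺ still has 5 valence electrons.
All are still removing valence electrons, so compare the +1 ions as you would atoms: IE_2 generally rises across a period (higher Z_eff) and falls down a group (larger shell), subject to the usual subshell exceptions.
Valence configurations: Ca⁺ [Ar]4s¹, N⁺ [He]2s²2p², S⁺ [Ne]3s²3p³.
The numbers (kJ/mol): Ca 1145, N 2856, S 2252.
Putting it together, IE_2: Ca < S < N.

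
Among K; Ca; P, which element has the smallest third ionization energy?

P

After 2 electrons have been removed, what remains? K²⁺ is already 1 electron into the core; Ca²⁺ is the bare [Ar] core; P²⁺ still has 3 valence electrons.
Pulling an electron out of a noble-gas core costs far more than removing a remaining valence electron, so K and Ca sit at the high end of IE_3.
The numbers (kJ/mol): K 4420, Ca 4912, P 2914.
Hence IE_3: P < K < Ca.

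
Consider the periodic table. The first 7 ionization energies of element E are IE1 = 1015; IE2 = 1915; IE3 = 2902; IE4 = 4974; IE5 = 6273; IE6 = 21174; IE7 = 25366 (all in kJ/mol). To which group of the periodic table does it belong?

Group 15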